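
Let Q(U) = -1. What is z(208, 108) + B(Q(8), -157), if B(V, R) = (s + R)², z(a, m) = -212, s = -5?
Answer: 26032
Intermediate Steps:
B(V, R) = (-5 + R)²
z(208, 108) + B(Q(8), -157) = -212 + (-5 - 157)² = -212 + (-162)² = -212 + 26244 = 26032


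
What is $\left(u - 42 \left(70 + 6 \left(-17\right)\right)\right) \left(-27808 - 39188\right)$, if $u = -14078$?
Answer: $853127064$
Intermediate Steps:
$\left(u - 42 \left(70 + 6 \left(-17\right)\right)\right) \left(-27808 - 39188\right) = \left(-14078 - 42 \left(70 + 6 \left(-17\right)\right)\right) \left(-27808 - 39188\right) = \left(-14078 - 42 \left(70 - 102\right)\right) \left(-66996\right) = \left(-14078 - -1344\right) \left(-66996\right) = \left(-14078 + 1344\right) \left(-66996\right) = \left(-12734\right) \left(-66996\right) = 853127064$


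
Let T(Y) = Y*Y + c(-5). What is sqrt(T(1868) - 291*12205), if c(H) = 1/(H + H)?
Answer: I*sqrt(6223110)/10 ≈ 249.46*I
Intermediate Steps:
c(H) = 1/(2*H)
T(Y) = -1/10 + Y**2 (T(Y) = Y*Y + (1/2)/(-5) = Y**2 + (1/2)*(-1/5) = Y**2 - 1/10 = -1/10 + Y**2)
sqrt(T(1868) - 291*12205) = sqrt((-1/10 + 1868**2) - 291*12205) = sqrt((-1/10 + 3489424) - 3551655) = sqrt(34894239/10 - 3551655) = sqrt(-622311/10) = I*sqrt(6223110)/10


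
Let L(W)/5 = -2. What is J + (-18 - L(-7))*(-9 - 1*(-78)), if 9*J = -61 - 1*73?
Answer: -5102/9 ≈ -566.89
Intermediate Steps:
L(W) = -10 (L(W) = 5*(-2) = -10)
J = -134/9 (J = (-61 - 1*73)/9 = (-61 - 73)/9 = (1/9)*(-134) = -134/9 ≈ -14.889)
J + (-18 - L(-7))*(-9 - 1*(-78)) = -134/9 + (-18 - 1*(-10))*(-9 - 1*(-78)) = -134/9 + (-18 + 10)*(-9 + 78) = -134/9 - 8*69 = -134/9 - 552 = -5102/9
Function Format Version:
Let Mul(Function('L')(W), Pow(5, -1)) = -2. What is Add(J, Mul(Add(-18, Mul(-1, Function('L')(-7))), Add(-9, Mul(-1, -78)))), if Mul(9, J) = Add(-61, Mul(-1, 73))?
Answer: Rational(-5102, 9) ≈ -566.89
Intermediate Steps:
Function('L')(W) = -10 (Function('L')(W) = Mul(5, -2) = -10)
J = Rational(-134, 9) (J = Mul(Rational(1, 9), Add(-61, Mul(-1, 73))) = Mul(Rational(1, 9), Add(-61, -73)) = Mul(Rational(1, 9), -134) = Rational(-134, 9) ≈ -14.889)
Add(J, Mul(Add(-18, Mul(-1, Function('L')(-7))), Add(-9, Mul(-1, -78)))) = Add(Rational(-134, 9), Mul(Add(-18, Mul(-1, -10)), Add(-9, Mul(-1, -78)))) = Add(Rational(-134, 9), Mul(Add(-18, 10), Add(-9, 78))) = Add(Rational(-134, 9), Mul(-8, 69)) = Add(Rational(-134, 9), -552) = Rational(-5102, 9)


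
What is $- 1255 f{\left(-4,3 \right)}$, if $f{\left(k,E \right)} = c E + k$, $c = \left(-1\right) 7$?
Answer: $31375$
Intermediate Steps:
$c = -7$
$f{\left(k,E \right)} = k - 7 E$ ($f{\left(k,E \right)} = - 7 E + k = k - 7 E$)
$- 1255 f{\left(-4,3 \right)} = - 1255 \left(-4 - 21\right) = \left(-1255\right) \left(-25\right) = 31375$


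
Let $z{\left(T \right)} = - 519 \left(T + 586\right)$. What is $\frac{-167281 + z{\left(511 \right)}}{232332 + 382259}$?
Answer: $- \frac{736624}{614591} \approx -1.1986$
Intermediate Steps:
$z{\left(T \right)} = -304134 - 519 T$ ($z{\left(T \right)} = - 519 \left(586 + T\right) = -304134 - 519 T$)
$\frac{-167281 + z{\left(511 \right)}}{232332 + 382259} = \frac{-167281 - 569343}{232332 + 382259} = \frac{-167281 - 569343}{614591} = \left(-167281 - 569343\right) \frac{1}{614591} = \left(-736624\right) \frac{1}{614591} = - \frac{736624}{614591}$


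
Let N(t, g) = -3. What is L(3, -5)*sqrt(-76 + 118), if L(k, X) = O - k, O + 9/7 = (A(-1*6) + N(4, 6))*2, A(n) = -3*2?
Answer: -156*sqrt(42)/7 ≈ -144.43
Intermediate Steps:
A(n) = -6
O = -135/7 (O = -9/7 + (-6 - 3)*2 = -9/7 - 9*2 = -9/7 - 18 = -135/7 ≈ -19.286)
L(k, X) = -135/7 - k
L(3, -5)*sqrt(-76 + 118) = (-135/7 - 1*3)*sqrt(-76 + 118) = (-135/7 - 3)*sqrt(42) = -156*sqrt(42)/7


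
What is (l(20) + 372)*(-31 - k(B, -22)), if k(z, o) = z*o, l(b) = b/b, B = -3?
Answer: -36181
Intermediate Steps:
l(b) = 1
k(z, o) = o*z
(l(20) + 372)*(-31 - k(B, -22)) = (1 + 372)*(-31 - (-22)*(-3)) = 373*(-31 - 1*66) = 373*(-31 - 66) = 373*(-97) = -36181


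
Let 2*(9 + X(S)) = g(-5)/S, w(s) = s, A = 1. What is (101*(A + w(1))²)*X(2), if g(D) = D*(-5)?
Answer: -1111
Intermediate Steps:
g(D) = -5*D
X(S) = -9 + 25/(2*S) (X(S) = -9 + ((-5*(-5))/S)/2 = -9 + (25/S)/2 = -9 + 25/(2*S))
(101*(A + w(1))²)*X(2) = (101*(1 + 1)²)*(-9 + (25/2)/2) = (101*2²)*(-9 + (25/2)*(½)) = (101*4)*(-9 + 25/4) = 404*(-11/4) = -1111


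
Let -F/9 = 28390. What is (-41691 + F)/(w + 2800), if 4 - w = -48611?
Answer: -297201/51415 ≈ -5.7804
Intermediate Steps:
F = -255510 (F = -9*28390 = -255510)
w = 48615 (w = 4 - 1*(-48611) = 4 + 48611 = 48615)
(-41691 + F)/(w + 2800) = (-41691 - 255510)/(48615 + 2800) = -297201/51415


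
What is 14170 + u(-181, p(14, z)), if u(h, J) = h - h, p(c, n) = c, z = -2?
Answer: 14170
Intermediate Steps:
u(h, J) = 0
14170 + u(-181, p(14, z)) = 14170 + 0 = 14170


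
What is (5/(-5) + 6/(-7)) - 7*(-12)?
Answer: 575/7 ≈ 82.143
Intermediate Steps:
(5/(-5) + 6/(-7)) - 7*(-12) = (5*(-⅕) + 6*(-⅐)) + 84 = (-1 - 6/7) + 84 = -13/7 + 84 = 575/7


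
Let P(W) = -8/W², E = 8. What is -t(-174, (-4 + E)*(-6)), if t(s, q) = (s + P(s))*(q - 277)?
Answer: -396419408/7569 ≈ -52374.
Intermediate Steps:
P(W) = -8/W²
t(s, q) = (-277 + q)*(s - 8/s²) (t(s, q) = (s - 8/s²)*(q - 277) = (s - 8/s²)*(-277 + q) = (-277 + q)*(s - 8/s²))
-t(-174, (-4 + E)*(-6)) = -(2216 - 8*(-4 + 8)*(-6) + (-174)³*(-277 + (-4 + 8)*(-6)))/(-174)² = -(2216 - 32*(-6) - 5268024*(-277 + 4*(-6)))/30276 = -(2216 - 8*(-24) - 5268024*(-277 - 24))/30276 = -(2216 + 192 - 5268024*(-301))/30276 = -(2216 + 192 + 1585675224)/30276 = -1585677632/30276 = -1*396419408/7569 = -396419408/7569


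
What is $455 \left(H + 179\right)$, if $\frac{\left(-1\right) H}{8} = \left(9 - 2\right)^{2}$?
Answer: $-96915$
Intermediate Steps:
$H = -392$ ($H = - 8 \left(9 - 2\right)^{2} = - 8 \cdot 7^{2} = \left(-8\right) 49 = -392$)
$455 \left(H + 179\right) = 455 \left(-392 + 179\right) = 455 \left(-213\right) = -96915$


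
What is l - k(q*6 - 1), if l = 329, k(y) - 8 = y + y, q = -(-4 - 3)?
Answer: 239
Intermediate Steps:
q = 7 (q = -1*(-7) = 7)
k(y) = 8 + 2*y (k(y) = 8 + (y + y) = 8 + 2*y)
l - k(q*6 - 1) = 329 - (8 + 2*(7*6 - 1)) = 329 - (8 + 2*(42 - 1)) = 329 - (8 + 2*41) = 329 - (8 + 82) = 329 - 1*90 = 329 - 90 = 239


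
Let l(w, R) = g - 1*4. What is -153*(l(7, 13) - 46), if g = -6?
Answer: 8568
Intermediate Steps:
l(w, R) = -10 (l(w, R) = -6 - 1*4 = -6 - 4 = -10)
-153*(l(7, 13) - 46) = -153*(-10 - 46) = -153*(-56) = 8568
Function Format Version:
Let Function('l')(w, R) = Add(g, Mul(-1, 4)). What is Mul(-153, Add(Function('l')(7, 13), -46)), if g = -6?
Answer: 8568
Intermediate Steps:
Function('l')(w, R) = -10 (Function('l')(w, R) = Add(-6, Mul(-1, 4)) = Add(-6, -4) = -10)
Mul(-153, Add(Function('l')(7, 13), -46)) = Mul(-153, Add(-10, -46)) = Mul(-153, -56) = 8568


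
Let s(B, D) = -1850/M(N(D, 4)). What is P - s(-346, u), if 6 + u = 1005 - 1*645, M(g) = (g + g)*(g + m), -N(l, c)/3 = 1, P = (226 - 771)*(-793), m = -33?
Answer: 46676905/108 ≈ 4.3219e+5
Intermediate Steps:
P = 432185 (P = -545*(-793) = 432185)
N(l, c) = -3 (N(l, c) = -3*1 = -3)
M(g) = 2*g*(-33 + g) (M(g) = (g + g)*(g - 33) = (2*g)*(-33 + g) = 2*g*(-33 + g))
u = 354 (u = -6 + (1005 - 1*645) = -6 + (1005 - 645) = -6 + 360 = 354)
s(B, D) = -925/108 (s(B, D) = -1850*(-1/(6*(-33 - 3))) = -1850/(2*(-3)*(-36)) = -1850/216 = -1850*1/216 = -925/108)
P - s(-346, u) = 432185 - 1*(-925/108) = 432185 + 925/108 = 46676905/108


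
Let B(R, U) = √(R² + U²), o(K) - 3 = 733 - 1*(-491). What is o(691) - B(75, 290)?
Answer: 1227 - 5*√3589 ≈ 927.46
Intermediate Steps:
o(K) = 1227 (o(K) = 3 + (733 - 1*(-491)) = 3 + (733 + 491) = 3 + 1224 = 1227)
o(691) - B(75, 290) = 1227 - √(75² + 290²) = 1227 - √(5625 + 84100) = 1227 - √89725 = 1227 - 5*√3589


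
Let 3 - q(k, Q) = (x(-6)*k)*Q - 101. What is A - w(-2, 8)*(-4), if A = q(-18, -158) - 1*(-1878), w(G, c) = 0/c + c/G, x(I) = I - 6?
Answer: 36094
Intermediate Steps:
x(I) = -6 + I
q(k, Q) = 104 + 12*Q*k (q(k, Q) = 3 - (((-6 - 6)*k)*Q - 101) = 3 - ((-12*k)*Q - 101) = 3 - (-12*Q*k - 101) = 3 - (-101 - 12*Q*k) = 3 + (101 + 12*Q*k) = 104 + 12*Q*k)
w(G, c) = c/G (w(G, c) = 0 + c/G = c/G)
A = 36110 (A = (104 + 12*(-158)*(-18)) - 1*(-1878) = (104 + 34128) + 1878 = 34232 + 1878 = 36110)
A - w(-2, 8)*(-4) = 36110 - 8/(-2)*(-4) = 36110 - 8*(-1/2)*(-4) = 36110 - (-4)*(-4) = 36110 - 1*16 = 36110 - 16 = 36094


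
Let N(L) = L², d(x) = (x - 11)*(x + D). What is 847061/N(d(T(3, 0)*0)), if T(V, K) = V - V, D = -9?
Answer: 847061/9801 ≈ 86.426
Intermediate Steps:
T(V, K) = 0
d(x) = (-11 + x)*(-9 + x) (d(x) = (x - 11)*(x - 9) = (-11 + x)*(-9 + x))
847061/N(d(T(3, 0)*0)) = 847061/((99 + (0*0)² - 0*0)²) = 847061/((99 + 0² - 20*0)²) = 847061/((99 + 0 + 0)²) = 847061/(99²) = 847061/9801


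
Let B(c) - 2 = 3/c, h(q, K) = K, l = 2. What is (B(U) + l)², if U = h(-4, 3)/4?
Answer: 64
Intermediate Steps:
U = ¾ (U = 3/4 = 3*(¼) = ¾ ≈ 0.75000)
B(c) = 2 + 3/c
(B(U) + l)² = ((2 + 3/(¾)) + 2)² = ((2 + 3*(4/3)) + 2)² = ((2 + 4) + 2)² = (6 + 2)² = 8² = 64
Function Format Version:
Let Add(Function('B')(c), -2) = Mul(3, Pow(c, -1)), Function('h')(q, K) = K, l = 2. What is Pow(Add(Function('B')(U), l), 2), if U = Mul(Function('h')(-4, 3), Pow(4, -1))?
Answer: 64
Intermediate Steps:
U = Rational(3, 4) (U = Mul(3, Pow(4, -1)) = Mul(3, Rational(1, 4)) = Rational(3, 4) ≈ 0.75000)
Function('B')(c) = Add(2, Mul(3, Pow(c, -1)))
Pow(Add(Function('B')(U), l), 2) = Pow(Add(Add(2, Mul(3, Pow(Rational(3, 4), -1))), 2), 2) = Pow(Add(Add(2, Mul(3, Rational(4, 3))), 2), 2) = Pow(Add(Add(2, 4), 2), 2) = Pow(Add(6, 2), 2) = Pow(8, 2) = 64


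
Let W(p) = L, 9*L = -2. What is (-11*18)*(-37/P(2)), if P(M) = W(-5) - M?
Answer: -32967/10 ≈ -3296.7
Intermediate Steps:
L = -2/9 (L = (⅑)*(-2) = -2/9 ≈ -0.22222)
W(p) = -2/9
P(M) = -2/9 - M
(-11*18)*(-37/P(2)) = (-11*18)*(-37/(-2/9 - 1*2)) = -(-7326)/(-2/9 - 2) = -(-7326)/(-20/9) = -(-7326)*(-9)/20 = -198*333/20 = -32967/10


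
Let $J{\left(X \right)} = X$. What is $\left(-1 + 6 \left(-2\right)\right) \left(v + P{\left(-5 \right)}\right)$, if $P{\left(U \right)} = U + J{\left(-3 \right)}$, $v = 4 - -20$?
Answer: $-208$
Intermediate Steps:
$v = 24$ ($v = 4 + 20 = 24$)
$P{\left(U \right)} = -3 + U$ ($P{\left(U \right)} = U - 3 = -3 + U$)
$\left(-1 + 6 \left(-2\right)\right) \left(v + P{\left(-5 \right)}\right) = \left(-1 + 6 \left(-2\right)\right) \left(24 - 8\right) = \left(-1 - 12\right) \left(24 - 8\right) = \left(-13\right) 16 = -208$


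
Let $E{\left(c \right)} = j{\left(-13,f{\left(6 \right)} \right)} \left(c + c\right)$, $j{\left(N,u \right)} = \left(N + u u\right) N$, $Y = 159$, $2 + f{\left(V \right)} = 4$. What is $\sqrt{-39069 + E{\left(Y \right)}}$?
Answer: $9 i \sqrt{23} \approx 43.162 i$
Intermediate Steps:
$f{\left(V \right)} = 2$ ($f{\left(V \right)} = -2 + 4 = 2$)
$j{\left(N,u \right)} = N \left(N + u^{2}\right)$ ($j{\left(N,u \right)} = \left(N + u^{2}\right) N = N \left(N + u^{2}\right)$)
$E{\left(c \right)} = 234 c$ ($E{\left(c \right)} = - 13 \left(-13 + 2^{2}\right) \left(c + c\right) = - 13 \left(-13 + 4\right) 2 c = \left(-13\right) \left(-9\right) 2 c = 117 \cdot 2 c = 234 c$)
$\sqrt{-39069 + E{\left(Y \right)}} = \sqrt{-39069 + 234 \cdot 159} = \sqrt{-39069 + 37206} = \sqrt{-1863} = 9 i \sqrt{23}$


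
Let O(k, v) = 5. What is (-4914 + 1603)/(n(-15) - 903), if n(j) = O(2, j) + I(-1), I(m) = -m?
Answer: 3311/897 ≈ 3.6912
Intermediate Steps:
n(j) = 6 (n(j) = 5 - 1*(-1) = 5 + 1 = 6)
(-4914 + 1603)/(n(-15) - 903) = (-4914 + 1603)/(6 - 903) = -3311/(-897) = -3311*(-1/897) = 3311/897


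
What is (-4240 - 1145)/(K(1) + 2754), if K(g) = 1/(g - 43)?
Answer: -226170/115667 ≈ -1.9554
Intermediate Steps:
K(g) = 1/(-43 + g)
(-4240 - 1145)/(K(1) + 2754) = (-4240 - 1145)/(1/(-43 + 1) + 2754) = -5385/(1/(-42) + 2754) = -5385/(-1/42 + 2754) = -5385/115667/42 = -5385*42/115667 = -226170/115667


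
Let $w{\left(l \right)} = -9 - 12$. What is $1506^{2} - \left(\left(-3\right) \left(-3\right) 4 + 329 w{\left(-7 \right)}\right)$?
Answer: $2274909$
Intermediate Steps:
$w{\left(l \right)} = -21$
$1506^{2} - \left(\left(-3\right) \left(-3\right) 4 + 329 w{\left(-7 \right)}\right) = 1506^{2} - \left(\left(-3\right) \left(-3\right) 4 + 329 \left(-21\right)\right) = 2268036 - \left(9 \cdot 4 - 6909\right) = 2268036 - \left(36 - 6909\right) = 2268036 - -6873 = 2268036 + 6873 = 2274909$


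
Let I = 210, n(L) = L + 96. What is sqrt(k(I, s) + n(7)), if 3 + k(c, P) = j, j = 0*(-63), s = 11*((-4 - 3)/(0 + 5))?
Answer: 10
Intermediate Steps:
n(L) = 96 + L
s = -77/5 (s = 11*(-7/5) = -77/5 ≈ -15.400)
j = 0
k(c, P) = -3 (k(c, P) = -3 + 0 = -3)
sqrt(k(I, s) + n(7)) = sqrt(-3 + (96 + 7)) = sqrt(-3 + 103) = sqrt(100) = 10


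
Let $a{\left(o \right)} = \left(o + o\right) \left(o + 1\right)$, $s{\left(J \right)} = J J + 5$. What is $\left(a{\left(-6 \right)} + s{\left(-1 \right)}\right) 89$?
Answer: $5874$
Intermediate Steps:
$s{\left(J \right)} = 5 + J^{2}$ ($s{\left(J \right)} = J^{2} + 5 = 5 + J^{2}$)
$a{\left(o \right)} = 2 o \left(1 + o\right)$
$\left(a{\left(-6 \right)} + s{\left(-1 \right)}\right) 89 = \left(2 \left(-6\right) \left(1 - 6\right) + \left(5 + \left(-1\right)^{2}\right)\right) 89 = \left(2 \left(-6\right) \left(-5\right) + \left(5 + 1\right)\right) 89 = \left(60 + 6\right) 89 = 66 \cdot 89 = 5874$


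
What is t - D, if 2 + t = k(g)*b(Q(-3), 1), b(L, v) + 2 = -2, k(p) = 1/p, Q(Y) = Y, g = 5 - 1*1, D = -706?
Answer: 703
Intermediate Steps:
g = 4 (g = 5 - 1 = 4)
b(L, v) = -4 (b(L, v) = -2 - 2 = -4)
t = -3 (t = -2 - 4/4 = -2 + (¼)*(-4) = -2 - 1 = -3)
t - D = -3 - 1*(-706) = -3 + 706 = 703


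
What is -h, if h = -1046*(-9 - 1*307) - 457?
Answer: -330079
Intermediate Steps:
h = 330079 (h = -1046*(-9 - 307) - 457 = -1046*(-316) - 457 = 330536 - 457 = 330079)
-h = -1*330079 = -330079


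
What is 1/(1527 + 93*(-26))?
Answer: -1/891 ≈ -0.0011223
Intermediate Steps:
1/(1527 + 93*(-26)) = 1/(1527 - 2418) = 1/(-891) = -1/891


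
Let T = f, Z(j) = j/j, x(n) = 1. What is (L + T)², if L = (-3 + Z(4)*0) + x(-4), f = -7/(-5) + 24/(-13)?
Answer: 25281/4225 ≈ 5.9837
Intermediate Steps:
Z(j) = 1
f = -29/65 (f = -7*(-⅕) + 24*(-1/13) = 7/5 - 24/13 = -29/65 ≈ -0.44615)
T = -29/65 ≈ -0.44615
L = -2 (L = (-3 + 1*0) + 1 = (-3 + 0) + 1 = -3 + 1 = -2)
(L + T)² = (-2 - 29/65)² = (-159/65)² = 25281/4225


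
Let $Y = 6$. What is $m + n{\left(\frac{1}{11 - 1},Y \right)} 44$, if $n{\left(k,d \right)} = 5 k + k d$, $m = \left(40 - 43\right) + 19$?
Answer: $\frac{322}{5} \approx 64.4$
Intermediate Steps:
$m = 16$ ($m = -3 + 19 = 16$)
$n{\left(k,d \right)} = 5 k + d k$
$m + n{\left(\frac{1}{11 - 1},Y \right)} 44 = 16 + \frac{5 + 6}{11 - 1} \cdot 44 = 16 + \frac{1}{10} \cdot 11 \cdot 44 = 16 + \frac{11}{10} \cdot 44 = 16 + \frac{242}{5} = \frac{322}{5}$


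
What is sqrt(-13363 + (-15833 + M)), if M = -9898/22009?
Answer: I*sqrt(14142645825958)/22009 ≈ 170.87*I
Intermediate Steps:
M = -9898/22009 (M = -9898*1/22009 = -9898/22009 ≈ -0.44973)
sqrt(-13363 + (-15833 + M)) = sqrt(-13363 + (-15833 - 9898/22009)) = sqrt(-13363 - 348478395/22009) = sqrt(-642584662/22009) = I*sqrt(14142645825958)/22009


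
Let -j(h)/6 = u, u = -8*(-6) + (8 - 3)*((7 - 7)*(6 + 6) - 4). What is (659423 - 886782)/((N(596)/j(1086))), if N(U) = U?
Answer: 9549078/149 ≈ 64088.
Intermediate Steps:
u = 28 (u = 48 + 5*(0*12 - 4) = 48 + 5*(0 - 4) = 48 + 5*(-4) = 48 - 20 = 28)
j(h) = -168 (j(h) = -6*28 = -168)
(659423 - 886782)/((N(596)/j(1086))) = (659423 - 886782)/((596/(-168))) = -227359/(596*(-1/168)) = -227359/(-149/42) = -227359*(-42/149) = 9549078/149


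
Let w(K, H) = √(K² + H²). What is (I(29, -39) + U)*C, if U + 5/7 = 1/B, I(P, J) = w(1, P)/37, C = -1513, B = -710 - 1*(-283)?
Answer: 462978/427 - 1513*√842/37 ≈ -102.31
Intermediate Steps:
B = -427 (B = -710 + 283 = -427)
w(K, H) = √(H² + K²)
I(P, J) = √(1 + P²)/37 (I(P, J) = √(P² + 1²)/37 = √(P² + 1)*(1/37) = √(1 + P²)*(1/37) = √(1 + P²)/37)
U = -306/427 (U = -5/7 + 1/(-427) = -5/7 - 1/427 = -306/427 ≈ -0.71663)
(I(29, -39) + U)*C = (√(1 + 29²)/37 - 306/427)*(-1513) = (√(1 + 841)/37 - 306/427)*(-1513) = (√842/37 - 306/427)*(-1513) = (-306/427 + √842/37)*(-1513) = 462978/427 - 1513*√842/37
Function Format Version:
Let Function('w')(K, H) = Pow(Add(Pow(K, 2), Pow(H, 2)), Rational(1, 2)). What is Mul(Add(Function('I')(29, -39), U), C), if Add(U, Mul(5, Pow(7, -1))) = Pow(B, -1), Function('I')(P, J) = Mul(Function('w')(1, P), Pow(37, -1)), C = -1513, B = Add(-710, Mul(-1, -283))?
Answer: Add(Rational(462978, 427), Mul(Rational(-1513, 37), Pow(842, Rational(1, 2)))) ≈ -102.31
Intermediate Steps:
B = -427 (B = Add(-710, 283) = -427)
Function('w')(K, H) = Pow(Add(Pow(H, 2), Pow(K, 2)), Rational(1, 2))
Function('I')(P, J) = Mul(Rational(1, 37), Pow(Add(1, Pow(P, 2)), Rational(1, 2))) (Function('I')(P, J) = Mul(Pow(Add(Pow(P, 2), Pow(1, 2)), Rational(1, 2)), Pow(37, -1)) = Mul(Pow(Add(Pow(P, 2), 1), Rational(1, 2)), Rational(1, 37)) = Mul(Pow(Add(1, Pow(P, 2)), Rational(1, 2)), Rational(1, 37)) = Mul(Rational(1, 37), Pow(Add(1, Pow(P, 2)), Rational(1, 2))))
U = Rational(-306, 427) (U = Add(Rational(-5, 7), Pow(-427, -1)) = Add(Rational(-5, 7), Rational(-1, 427)) = Rational(-306, 427) ≈ -0.71663)
Mul(Add(Function('I')(29, -39), U), C) = Mul(Add(Mul(Rational(1, 37), Pow(Add(1, Pow(29, 2)), Rational(1, 2))), Rational(-306, 427)), -1513) = Mul(Add(Mul(Rational(1, 37), Pow(Add(1, 841), Rational(1, 2))), Rational(-306, 427)), -1513) = Mul(Add(Mul(Rational(1, 37), Pow(842, Rational(1, 2))), Rational(-306, 427)), -1513) = Mul(Add(Rational(-306, 427), Mul(Rational(1, 37), Pow(842, Rational(1, 2)))), -1513) = Add(Rational(462978, 427), Mul(Rational(-1513, 37), Pow(842, Rational(1, 2))))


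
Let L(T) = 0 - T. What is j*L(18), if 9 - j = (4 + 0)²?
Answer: 126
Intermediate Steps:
L(T) = -T
j = -7 (j = 9 - (4 + 0)² = 9 - 1*4² = 9 - 1*16 = 9 - 16 = -7)
j*L(18) = -(-7)*18 = -7*(-18) = 126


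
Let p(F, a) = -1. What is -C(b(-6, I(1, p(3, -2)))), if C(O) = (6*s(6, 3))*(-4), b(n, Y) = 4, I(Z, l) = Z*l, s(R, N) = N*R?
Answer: 432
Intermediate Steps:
C(O) = -432 (C(O) = (6*(3*6))*(-4) = (6*18)*(-4) = 108*(-4) = -432)
-C(b(-6, I(1, p(3, -2)))) = -1*(-432) = 432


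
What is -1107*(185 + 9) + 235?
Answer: -214523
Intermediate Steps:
-1107*(185 + 9) + 235 = -1107*194 + 235 = -214758 + 235 = -214523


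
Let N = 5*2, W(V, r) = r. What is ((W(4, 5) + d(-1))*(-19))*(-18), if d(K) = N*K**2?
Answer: 5130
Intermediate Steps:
N = 10
d(K) = 10*K**2
((W(4, 5) + d(-1))*(-19))*(-18) = ((5 + 10*(-1)**2)*(-19))*(-18) = ((5 + 10*1)*(-19))*(-18) = ((5 + 10)*(-19))*(-18) = (15*(-19))*(-18) = -285*(-18) = 5130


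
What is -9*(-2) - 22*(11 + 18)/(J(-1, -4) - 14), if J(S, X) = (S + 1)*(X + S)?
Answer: 445/7 ≈ 63.571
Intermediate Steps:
J(S, X) = (1 + S)*(S + X)
-9*(-2) - 22*(11 + 18)/(J(-1, -4) - 14) = -9*(-2) - 22*(11 + 18)/((-1 - 4 + (-1)² - 1*(-4)) - 14) = 18 - 638/((-1 - 4 + 1 + 4) - 14) = 18 - 638/(0 - 14) = 18 - 638/(-14) = 18 - 638*(-1)/14 = 18 - 22*(-29/14) = 18 + 319/7 = 445/7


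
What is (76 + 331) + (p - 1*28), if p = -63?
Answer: 316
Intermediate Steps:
(76 + 331) + (p - 1*28) = (76 + 331) + (-63 - 1*28) = 407 + (-63 - 28) = 407 - 91 = 316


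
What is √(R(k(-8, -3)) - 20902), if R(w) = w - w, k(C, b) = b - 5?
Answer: I*√20902 ≈ 144.58*I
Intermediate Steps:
k(C, b) = -5 + b
R(w) = 0
√(R(k(-8, -3)) - 20902) = √(0 - 20902) = √(-20902) = I*√20902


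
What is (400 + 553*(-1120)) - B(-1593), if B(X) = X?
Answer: -617367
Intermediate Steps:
(400 + 553*(-1120)) - B(-1593) = (400 + 553*(-1120)) - 1*(-1593) = (400 - 619360) + 1593 = -618960 + 1593 = -617367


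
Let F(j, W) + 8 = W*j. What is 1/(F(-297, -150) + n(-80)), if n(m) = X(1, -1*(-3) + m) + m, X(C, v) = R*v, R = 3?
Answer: 1/44231 ≈ 2.2609e-5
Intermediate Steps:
F(j, W) = -8 + W*j
X(C, v) = 3*v
n(m) = 9 + 4*m (n(m) = 3*(-1*(-3) + m) + m = 3*(3 + m) + m = (9 + 3*m) + m = 9 + 4*m)
1/(F(-297, -150) + n(-80)) = 1/((-8 - 150*(-297)) + (9 + 4*(-80))) = 1/((-8 + 44550) + (9 - 320)) = 1/(44542 - 311) = 1/44231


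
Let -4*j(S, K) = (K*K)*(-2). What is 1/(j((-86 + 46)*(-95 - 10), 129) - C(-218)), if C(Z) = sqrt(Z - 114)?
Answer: 33282/276924209 + 8*I*sqrt(83)/276924209 ≈ 0.00012018 + 2.6319e-7*I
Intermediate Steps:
C(Z) = sqrt(-114 + Z)
j(S, K) = K**2/2 (j(S, K) = -K*K*(-2)/4 = -K**2*(-2)/4 = -(-1)*K**2/2 = K**2/2)
1/(j((-86 + 46)*(-95 - 10), 129) - C(-218)) = 1/((1/2)*129**2 - sqrt(-114 - 218)) = 1/((1/2)*16641 - sqrt(-332)) = 1/(16641/2 - 2*I*sqrt(83))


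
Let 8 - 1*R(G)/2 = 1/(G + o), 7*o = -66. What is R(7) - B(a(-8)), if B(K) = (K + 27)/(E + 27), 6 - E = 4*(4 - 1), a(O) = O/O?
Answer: 790/51 ≈ 15.490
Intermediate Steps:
o = -66/7 (o = (⅐)*(-66) = -66/7 ≈ -9.4286)
R(G) = 16 - 2/(-66/7 + G) (R(G) = 16 - 2/(G - 66/7) = 16 - 2/(-66/7 + G))
a(O) = 1
E = -6 (E = 6 - 4*(4 - 1) = 6 - 4*3 = 6 - 1*12 = 6 - 12 = -6)
B(K) = 9/7 + K/21 (B(K) = (K + 27)/(-6 + 27) = (27 + K)/21 = (27 + K)*(1/21) = 9/7 + K/21)
R(7) - B(a(-8)) = 2*(-535 + 56*7)/(-66 + 7*7) - (9/7 + (1/21)*1) = 2*(-535 + 392)/(-66 + 49) - (9/7 + 1/21) = 2*(-143)/(-17) - 1*4/3 = 2*(-1/17)*(-143) - 4/3 = 286/17 - 4/3 = 790/51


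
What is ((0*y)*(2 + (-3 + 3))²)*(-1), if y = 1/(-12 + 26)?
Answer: 0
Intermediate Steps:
y = 1/14 ≈ 0.071429
((0*y)*(2 + (-3 + 3))²)*(-1) = ((0*(1/14))*(2 + (-3 + 3))²)*(-1) = (0*(2 + 0)²)*(-1) = (0*2²)*(-1) = (0*4)*(-1) = 0*(-1) = 0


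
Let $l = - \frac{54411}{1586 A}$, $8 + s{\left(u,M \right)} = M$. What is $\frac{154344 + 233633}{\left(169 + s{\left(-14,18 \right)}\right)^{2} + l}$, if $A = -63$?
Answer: $\frac{1845994566}{152453669} \approx 12.109$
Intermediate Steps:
$s{\left(u,M \right)} = -8 + M$
$l = \frac{2591}{4758}$ ($l = - \frac{54411}{1586 \left(-63\right)} = - \frac{54411}{-99918} = \left(-54411\right) \left(- \frac{1}{99918}\right) = \frac{2591}{4758} \approx 0.54456$)
$\frac{154344 + 233633}{\left(169 + s{\left(-14,18 \right)}\right)^{2} + l} = \frac{154344 + 233633}{\left(169 + \left(-8 + 18\right)\right)^{2} + \frac{2591}{4758}} = \frac{387977}{\left(169 + 10\right)^{2} + \frac{2591}{4758}} = \frac{387977}{179^{2} + \frac{2591}{4758}} = \frac{387977}{32041 + \frac{2591}{4758}} = \frac{387977}{\frac{152453669}{4758}} = 387977 \cdot \frac{4758}{152453669} = \frac{1845994566}{152453669}$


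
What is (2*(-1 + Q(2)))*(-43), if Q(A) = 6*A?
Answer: -946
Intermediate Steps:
(2*(-1 + Q(2)))*(-43) = (2*(-1 + 6*2))*(-43) = (2*(-1 + 12))*(-43) = (2*11)*(-43) = 22*(-43) = -946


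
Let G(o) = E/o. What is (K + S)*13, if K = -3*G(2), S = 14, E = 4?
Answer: 104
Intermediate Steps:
G(o) = 4/o
K = -6 (K = -12/2 = -3*2 = -6)
(K + S)*13 = (-6 + 14)*13 = 8*13 = 104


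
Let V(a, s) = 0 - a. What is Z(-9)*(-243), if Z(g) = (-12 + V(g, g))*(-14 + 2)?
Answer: -8748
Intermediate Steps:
V(a, s) = -a
Z(g) = 144 + 12*g (Z(g) = (-12 - g)*(-14 + 2) = (-12 - g)*(-12) = 144 + 12*g)
Z(-9)*(-243) = (144 + 12*(-9))*(-243) = (144 - 108)*(-243) = 36*(-243) = -8748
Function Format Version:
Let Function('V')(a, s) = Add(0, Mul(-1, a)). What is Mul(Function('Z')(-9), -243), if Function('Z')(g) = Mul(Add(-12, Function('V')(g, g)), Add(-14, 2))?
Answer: -8748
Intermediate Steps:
Function('V')(a, s) = Mul(-1, a)
Function('Z')(g) = Add(144, Mul(12, g)) (Function('Z')(g) = Mul(Add(-12, Mul(-1, g)), Add(-14, 2)) = Mul(Add(-12, Mul(-1, g)), -12) = Add(144, Mul(12, g)))
Mul(Function('Z')(-9), -243) = Mul(Add(144, Mul(12, -9)), -243) = Mul(Add(144, -108), -243) = Mul(36, -243) = -8748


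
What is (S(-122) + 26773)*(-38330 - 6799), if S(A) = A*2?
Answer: -1197227241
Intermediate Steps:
S(A) = 2*A
(S(-122) + 26773)*(-38330 - 6799) = (2*(-122) + 26773)*(-38330 - 6799) = (-244 + 26773)*(-45129) = 26529*(-45129) = -1197227241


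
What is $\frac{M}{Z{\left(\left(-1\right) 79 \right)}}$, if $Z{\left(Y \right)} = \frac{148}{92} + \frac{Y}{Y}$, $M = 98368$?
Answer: $\frac{565616}{15} \approx 37708.0$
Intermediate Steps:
$Z{\left(Y \right)} = \frac{60}{23}$ ($Z{\left(Y \right)} = 148 \cdot \frac{1}{92} + 1 = \frac{37}{23} + 1 = \frac{60}{23}$)
$\frac{M}{Z{\left(\left(-1\right) 79 \right)}} = \frac{98368}{\frac{60}{23}} = 98368 \cdot \frac{23}{60} = \frac{565616}{15}$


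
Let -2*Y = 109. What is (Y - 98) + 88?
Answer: -129/2 ≈ -64.500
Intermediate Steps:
Y = -109/2 (Y = -½*109 = -109/2 ≈ -54.500)
(Y - 98) + 88 = (-109/2 - 98) + 88 = -305/2 + 88 = -129/2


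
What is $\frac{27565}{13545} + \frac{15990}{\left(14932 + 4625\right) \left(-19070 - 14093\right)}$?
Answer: $\frac{745365109}{366264927} \approx 2.035$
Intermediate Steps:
$\frac{27565}{13545} + \frac{15990}{\left(14932 + 4625\right) \left(-19070 - 14093\right)} = 27565 \cdot \frac{1}{13545} + \frac{15990}{19557 \left(-33163\right)} = \frac{5513}{2709} + \frac{15990}{-648568791} = \frac{5513}{2709} + 15990 \left(- \frac{1}{648568791}\right) = \frac{5513}{2709} - \frac{10}{405609} = \frac{745365109}{366264927}$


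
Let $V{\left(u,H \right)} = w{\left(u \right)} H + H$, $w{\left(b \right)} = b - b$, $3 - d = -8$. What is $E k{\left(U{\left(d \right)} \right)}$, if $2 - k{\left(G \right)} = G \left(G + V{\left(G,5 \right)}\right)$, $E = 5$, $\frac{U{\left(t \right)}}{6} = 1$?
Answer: $-320$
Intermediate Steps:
$d = 11$ ($d = 3 - -8 = 3 + 8 = 11$)
$U{\left(t \right)} = 6$ ($U{\left(t \right)} = 6 \cdot 1 = 6$)
$w{\left(b \right)} = 0$
$V{\left(u,H \right)} = H$ ($V{\left(u,H \right)} = 0 H + H = 0 + H = H$)
$k{\left(G \right)} = 2 - G \left(5 + G\right)$ ($k{\left(G \right)} = 2 - G \left(G + 5\right) = 2 - G \left(5 + G\right)$)
$E k{\left(U{\left(d \right)} \right)} = 5 \left(2 - 6^{2} - 30\right) = 5 \left(2 - 36 - 30\right) = 5 \left(-64\right) = -320$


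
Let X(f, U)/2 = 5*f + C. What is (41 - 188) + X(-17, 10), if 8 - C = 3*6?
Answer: -337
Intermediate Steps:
C = -10 (C = 8 - 3*6 = 8 - 1*18 = 8 - 18 = -10)
X(f, U) = -20 + 10*f (X(f, U) = 2*(5*f - 10) = 2*(-10 + 5*f) = -20 + 10*f)
(41 - 188) + X(-17, 10) = (41 - 188) + (-20 + 10*(-17)) = -147 + (-20 - 170) = -147 - 190 = -337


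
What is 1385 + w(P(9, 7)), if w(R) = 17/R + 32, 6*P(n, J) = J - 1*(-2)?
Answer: 4285/3 ≈ 1428.3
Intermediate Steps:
P(n, J) = ⅓ + J/6 (P(n, J) = (J - 1*(-2))/6 = (J + 2)/6 = (2 + J)/6 = ⅓ + J/6)
w(R) = 32 + 17/R
1385 + w(P(9, 7)) = 1385 + (32 + 17/(⅓ + (⅙)*7)) = 1385 + (32 + 17/(⅓ + 7/6)) = 1385 + (32 + 17/(3/2)) = 1385 + (32 + 17*(⅔)) = 1385 + (32 + 34/3) = 1385 + 130/3 = 4285/3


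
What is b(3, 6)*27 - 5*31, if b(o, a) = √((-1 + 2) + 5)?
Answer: -155 + 27*√6 ≈ -88.864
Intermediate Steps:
b(o, a) = √6 (b(o, a) = √(1 + 5) = √6)
b(3, 6)*27 - 5*31 = √6*27 - 5*31 = 27*√6 - 155 = -155 + 27*√6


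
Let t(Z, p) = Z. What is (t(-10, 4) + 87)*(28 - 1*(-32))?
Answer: 4620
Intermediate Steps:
(t(-10, 4) + 87)*(28 - 1*(-32)) = (-10 + 87)*(28 - 1*(-32)) = 77*(28 + 32) = 77*60 = 4620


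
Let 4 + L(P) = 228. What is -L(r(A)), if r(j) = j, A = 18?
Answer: -224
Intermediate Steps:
L(P) = 224 (L(P) = -4 + 228 = 224)
-L(r(A)) = -1*224 = -224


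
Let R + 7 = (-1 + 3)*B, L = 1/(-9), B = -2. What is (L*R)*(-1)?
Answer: -11/9 ≈ -1.2222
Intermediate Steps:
L = -⅑ ≈ -0.11111
R = -11 (R = -7 + (-1 + 3)*(-2) = -7 + 2*(-2) = -7 - 4 = -11)
(L*R)*(-1) = -⅑*(-11)*(-1) = (11/9)*(-1) = -11/9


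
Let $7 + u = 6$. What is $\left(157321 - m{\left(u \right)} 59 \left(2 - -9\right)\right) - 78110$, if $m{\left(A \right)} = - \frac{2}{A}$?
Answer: $77913$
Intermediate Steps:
$u = -1$ ($u = -7 + 6 = -1$)
$\left(157321 - m{\left(u \right)} 59 \left(2 - -9\right)\right) - 78110 = \left(157321 - - \frac{2}{-1} \cdot 59 \left(2 - -9\right)\right) - 78110 = \left(157321 - \left(-2\right) \left(-1\right) 59 \left(2 + 9\right)\right) - 78110 = \left(157321 - 2 \cdot 59 \cdot 11\right) - 78110 = \left(157321 - 118 \cdot 11\right) - 78110 = \left(157321 - 1298\right) - 78110 = 156023 - 78110 = 77913$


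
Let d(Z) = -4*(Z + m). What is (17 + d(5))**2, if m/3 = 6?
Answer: 5625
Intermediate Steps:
m = 18 (m = 3*6 = 18)
d(Z) = -72 - 4*Z (d(Z) = -4*(Z + 18) = -4*(18 + Z) = -72 - 4*Z)
(17 + d(5))**2 = (17 + (-72 - 4*5))**2 = (17 + (-72 - 20))**2 = (17 - 92)**2 = (-75)**2 = 5625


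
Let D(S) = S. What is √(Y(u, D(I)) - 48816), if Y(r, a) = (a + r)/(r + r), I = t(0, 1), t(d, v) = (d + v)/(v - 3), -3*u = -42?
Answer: 9*I*√472486/28 ≈ 220.94*I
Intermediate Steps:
u = 14 (u = -⅓*(-42) = 14)
t(d, v) = (d + v)/(-3 + v)
I = -½ (I = (0 + 1)/(-3 + 1) = 1/(-2) = -½*1 = -½ ≈ -0.50000)
Y(r, a) = (a + r)/(2*r) (Y(r, a) = (a + r)/((2*r)) = (a + r)*(1/(2*r)) = (a + r)/(2*r))
√(Y(u, D(I)) - 48816) = √((½)*(-½ + 14)/14 - 48816) = √((½)*(1/14)*(27/2) - 48816) = √(27/56 - 48816) = √(-2733669/56) = 9*I*√472486/28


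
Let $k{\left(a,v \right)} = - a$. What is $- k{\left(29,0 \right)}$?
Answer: $29$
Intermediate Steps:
$- k{\left(29,0 \right)} = - \left(-1\right) 29 = \left(-1\right) \left(-29\right) = 29$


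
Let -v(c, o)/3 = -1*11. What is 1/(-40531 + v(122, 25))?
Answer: -1/40498 ≈ -2.4693e-5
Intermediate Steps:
v(c, o) = 33 (v(c, o) = -(-3)*11 = -3*(-11) = 33)
1/(-40531 + v(122, 25)) = 1/(-40531 + 33) = 1/(-40498) = -1/40498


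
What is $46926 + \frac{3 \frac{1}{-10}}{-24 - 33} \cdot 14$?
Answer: $\frac{4457977}{95} \approx 46926.0$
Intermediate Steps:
$46926 + \frac{3 \frac{1}{-10}}{-24 - 33} \cdot 14 = 46926 + \frac{3 \left(- \frac{1}{10}\right)}{-57} \cdot 14 = 46926 + \left(- \frac{1}{57}\right) \left(- \frac{3}{10}\right) 14 = 46926 + \frac{1}{190} \cdot 14 = 46926 + \frac{7}{95} = \frac{4457977}{95}$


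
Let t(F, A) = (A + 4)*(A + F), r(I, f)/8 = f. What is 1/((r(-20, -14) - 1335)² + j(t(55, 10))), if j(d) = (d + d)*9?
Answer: 1/2110189 ≈ 4.7389e-7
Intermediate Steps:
r(I, f) = 8*f
t(F, A) = (4 + A)*(A + F)
j(d) = 18*d (j(d) = (2*d)*9 = 18*d)
1/((r(-20, -14) - 1335)² + j(t(55, 10))) = 1/((8*(-14) - 1335)² + 18*(10² + 4*10 + 4*55 + 10*55)) = 1/((-112 - 1335)² + 18*(100 + 40 + 220 + 550)) = 1/((-1447)² + 18*910) = 1/(2093809 + 16380) = 1/2110189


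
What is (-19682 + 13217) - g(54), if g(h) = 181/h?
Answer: -349291/54 ≈ -6468.4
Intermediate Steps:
(-19682 + 13217) - g(54) = (-19682 + 13217) - 181/54 = -6465 - 181/54 = -349291/54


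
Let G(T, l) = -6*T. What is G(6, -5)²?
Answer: 1296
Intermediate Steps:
G(6, -5)² = (-6*6)² = (-36)² = 1296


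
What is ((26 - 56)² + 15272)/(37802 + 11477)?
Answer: 16172/49279 ≈ 0.32817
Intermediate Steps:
((26 - 56)² + 15272)/(37802 + 11477) = ((-30)² + 15272)/49279 = (900 + 15272)*(1/49279) = 16172*(1/49279) = 16172/49279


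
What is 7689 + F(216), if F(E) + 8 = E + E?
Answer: 8113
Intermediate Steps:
F(E) = -8 + 2*E (F(E) = -8 + (E + E) = -8 + 2*E)
7689 + F(216) = 7689 + (-8 + 2*216) = 7689 + (-8 + 432) = 7689 + 424 = 8113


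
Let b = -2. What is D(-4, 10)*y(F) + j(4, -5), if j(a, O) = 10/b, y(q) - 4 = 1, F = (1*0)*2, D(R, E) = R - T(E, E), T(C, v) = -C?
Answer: 25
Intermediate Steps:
D(R, E) = E + R (D(R, E) = R - (-1)*E = R + E = E + R)
F = 0 (F = 0*2 = 0)
y(q) = 5 (y(q) = 4 + 1 = 5)
j(a, O) = -5 (j(a, O) = 10/(-2) = 10*(-½) = -5)
D(-4, 10)*y(F) + j(4, -5) = (10 - 4)*5 - 5 = 6*5 - 5 = 30 - 5 = 25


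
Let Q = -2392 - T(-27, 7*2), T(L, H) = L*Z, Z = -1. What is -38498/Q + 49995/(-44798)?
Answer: 1603695499/108366362 ≈ 14.799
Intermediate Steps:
T(L, H) = -L (T(L, H) = L*(-1) = -L)
Q = -2419 (Q = -2392 - (-1)*(-27) = -2392 - 1*27 = -2392 - 27 = -2419)
-38498/Q + 49995/(-44798) = -38498/(-2419) + 49995/(-44798) = -38498*(-1/2419) + 49995*(-1/44798) = 38498/2419 - 49995/44798 = 1603695499/108366362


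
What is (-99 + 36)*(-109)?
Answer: 6867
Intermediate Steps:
(-99 + 36)*(-109) = -63*(-109) = 6867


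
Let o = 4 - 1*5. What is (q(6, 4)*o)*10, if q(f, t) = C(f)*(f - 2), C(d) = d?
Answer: -240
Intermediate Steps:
o = -1 (o = 4 - 5 = -1)
q(f, t) = f*(-2 + f) (q(f, t) = f*(f - 2) = f*(-2 + f))
(q(6, 4)*o)*10 = ((6*(-2 + 6))*(-1))*10 = ((6*4)*(-1))*10 = (24*(-1))*10 = -24*10 = -240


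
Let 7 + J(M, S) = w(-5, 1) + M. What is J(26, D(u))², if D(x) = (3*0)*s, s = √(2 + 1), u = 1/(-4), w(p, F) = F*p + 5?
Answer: 361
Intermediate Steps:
w(p, F) = 5 + F*p
u = -¼ ≈ -0.25000
s = √3 ≈ 1.7320
D(x) = 0 (D(x) = (3*0)*√3 = 0*√3 = 0)
J(M, S) = -7 + M (J(M, S) = -7 + ((5 + 1*(-5)) + M) = -7 + ((5 - 5) + M) = -7 + (0 + M) = -7 + M)
J(26, D(u))² = (-7 + 26)² = 19² = 361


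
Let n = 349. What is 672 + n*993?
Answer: 347229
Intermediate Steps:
672 + n*993 = 672 + 349*993 = 672 + 346557 = 347229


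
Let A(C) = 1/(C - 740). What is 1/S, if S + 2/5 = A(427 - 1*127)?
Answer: -440/177 ≈ -2.4859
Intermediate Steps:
A(C) = 1/(-740 + C)
S = -177/440 (S = -⅖ + 1/(-740 + (427 - 1*127)) = -⅖ + 1/(-740 + (427 - 127)) = -⅖ + 1/(-740 + 300) = -⅖ + 1/(-440) = -⅖ - 1/440 = -177/440 ≈ -0.40227)
1/S = 1/(-177/440) = -440/177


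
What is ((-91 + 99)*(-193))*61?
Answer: -94184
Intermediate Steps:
((-91 + 99)*(-193))*61 = (8*(-193))*61 = -1544*61 = -94184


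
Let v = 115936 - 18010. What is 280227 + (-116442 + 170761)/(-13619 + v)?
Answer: 23625152008/84307 ≈ 2.8023e+5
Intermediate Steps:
v = 97926
280227 + (-116442 + 170761)/(-13619 + v) = 280227 + (-116442 + 170761)/(-13619 + 97926) = 280227 + 54319/84307 = 23625152008/84307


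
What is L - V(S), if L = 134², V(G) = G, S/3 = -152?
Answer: 18412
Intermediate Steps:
S = -456 (S = 3*(-152) = -456)
L = 17956
L - V(S) = 17956 - 1*(-456) = 17956 + 456 = 18412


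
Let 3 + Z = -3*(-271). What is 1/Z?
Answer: 1/810 ≈ 0.0012346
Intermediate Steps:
Z = 810 (Z = -3 - 3*(-271) = -3 + 813 = 810)
1/Z = 1/810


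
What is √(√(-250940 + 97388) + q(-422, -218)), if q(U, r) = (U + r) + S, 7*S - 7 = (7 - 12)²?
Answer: 2*√(-7784 + 49*I*√9597)/7 ≈ 7.4536 + 26.287*I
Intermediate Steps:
S = 32/7 (S = 1 + (7 - 12)²/7 = 1 + (⅐)*(-5)² = 1 + (⅐)*25 = 1 + 25/7 = 32/7 ≈ 4.5714)
q(U, r) = 32/7 + U + r (q(U, r) = (U + r) + 32/7 = 32/7 + U + r)
√(√(-250940 + 97388) + q(-422, -218)) = √(√(-250940 + 97388) + (32/7 - 422 - 218)) = √(√(-153552) - 4448/7) = √(4*I*√9597 - 4448/7) = √(-4448/7 + 4*I*√9597)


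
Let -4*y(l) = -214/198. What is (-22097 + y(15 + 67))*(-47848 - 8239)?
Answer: 490778356535/396 ≈ 1.2393e+9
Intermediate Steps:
y(l) = 107/396 (y(l) = -(-107)/(2*198) = -¼*(-107/99) = 107/396)
(-22097 + y(15 + 67))*(-47848 - 8239) = (-22097 + 107/396)*(-47848 - 8239) = -8750305/396*(-56087) = 490778356535/396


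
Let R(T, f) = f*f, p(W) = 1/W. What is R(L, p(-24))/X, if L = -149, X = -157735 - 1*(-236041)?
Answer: 1/45104256 ≈ 2.2171e-8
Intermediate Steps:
X = 78306 (X = -157735 + 236041 = 78306)
R(T, f) = f²
R(L, p(-24))/X = (1/(-24))²/78306 = (-1/24)²*(1/78306) = (1/576)*(1/78306) = 1/45104256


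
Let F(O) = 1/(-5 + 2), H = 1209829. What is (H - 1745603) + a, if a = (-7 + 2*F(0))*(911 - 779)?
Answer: -536786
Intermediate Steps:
F(O) = -1/3 (F(O) = 1/(-3) = -1/3)
a = -1012 (a = (-7 + 2*(-1/3))*(911 - 779) = (-7 - 2/3)*132 = -23/3*132 = -1012)
(H - 1745603) + a = (1209829 - 1745603) - 1012 = -535774 - 1012 = -536786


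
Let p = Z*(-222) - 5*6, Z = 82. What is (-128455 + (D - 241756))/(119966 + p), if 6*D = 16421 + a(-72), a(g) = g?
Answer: -2204917/610392 ≈ -3.6123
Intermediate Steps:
D = 16349/6 (D = (16421 - 72)/6 = (⅙)*16349 = 16349/6 ≈ 2724.8)
p = -18234 (p = 82*(-222) - 5*6 = -18204 - 30 = -18234)
(-128455 + (D - 241756))/(119966 + p) = (-128455 + (16349/6 - 241756))/(119966 - 18234) = (-128455 - 1434187/6)/101732 = -2204917/6*1/101732 = -2204917/610392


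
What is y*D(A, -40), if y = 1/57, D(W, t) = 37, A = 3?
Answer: 37/57 ≈ 0.64912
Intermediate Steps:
y = 1/57 ≈ 0.017544
y*D(A, -40) = (1/57)*37 = 37/57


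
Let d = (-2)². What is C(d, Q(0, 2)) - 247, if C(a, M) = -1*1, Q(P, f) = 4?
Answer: -248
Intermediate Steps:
d = 4
C(a, M) = -1
C(d, Q(0, 2)) - 247 = -1 - 247 = -248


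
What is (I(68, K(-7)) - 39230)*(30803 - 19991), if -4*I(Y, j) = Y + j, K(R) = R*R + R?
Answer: -424452090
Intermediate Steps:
K(R) = R + R**2 (K(R) = R**2 + R = R + R**2)
I(Y, j) = -Y/4 - j/4 (I(Y, j) = -(Y + j)/4 = -Y/4 - j/4)
(I(68, K(-7)) - 39230)*(30803 - 19991) = ((-1/4*68 - (-7)*(1 - 7)/4) - 39230)*(30803 - 19991) = ((-17 - (-7)*(-6)/4) - 39230)*10812 = ((-17 - 1/4*42) - 39230)*10812 = ((-17 - 21/2) - 39230)*10812 = (-55/2 - 39230)*10812 = -78515/2*10812 = -424452090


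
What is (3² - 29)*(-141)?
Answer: 2820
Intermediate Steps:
(3² - 29)*(-141) = (9 - 29)*(-141) = -20*(-141) = 2820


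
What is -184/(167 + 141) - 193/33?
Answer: -1489/231 ≈ -6.4459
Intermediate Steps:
-184/(167 + 141) - 193/33 = -184/308 - 193*1/33 = -184*1/308 - 193/33 = -46/77 - 193/33 = -1489/231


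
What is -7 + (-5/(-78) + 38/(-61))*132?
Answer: -64049/793 ≈ -80.768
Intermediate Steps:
-7 + (-5/(-78) + 38/(-61))*132 = -7 + (-5*(-1/78) + 38*(-1/61))*132 = -7 + (5/78 - 38/61)*132 = -7 - 2659/4758*132 = -7 - 58498/793 = -64049/793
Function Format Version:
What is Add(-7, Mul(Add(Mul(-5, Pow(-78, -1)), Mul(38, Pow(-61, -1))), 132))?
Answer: Rational(-64049, 793) ≈ -80.768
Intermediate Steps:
Add(-7, Mul(Add(Mul(-5, Pow(-78, -1)), Mul(38, Pow(-61, -1))), 132)) = Add(-7, Mul(Add(Mul(-5, Rational(-1, 78)), Mul(38, Rational(-1, 61))), 132)) = Add(-7, Mul(Add(Rational(5, 78), Rational(-38, 61)), 132)) = Add(-7, Mul(Rational(-2659, 4758), 132)) = Add(-7, Rational(-58498, 793)) = Rational(-64049, 793)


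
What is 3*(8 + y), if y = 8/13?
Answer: 336/13 ≈ 25.846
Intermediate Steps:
y = 8/13 (y = 8*(1/13) = 8/13 ≈ 0.61539)
3*(8 + y) = 3*(8 + 8/13) = 3*(112/13) = 336/13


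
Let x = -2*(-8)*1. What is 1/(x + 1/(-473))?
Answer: 473/7567 ≈ 0.062508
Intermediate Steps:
x = 16 (x = 16*1 = 16)
1/(x + 1/(-473)) = 1/(16 + 1/(-473)) = 1/(16 - 1/473) = 1/(7567/473) = 473/7567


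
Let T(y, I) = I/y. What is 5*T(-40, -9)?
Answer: 9/8 ≈ 1.1250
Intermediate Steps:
5*T(-40, -9) = 5*(-9/(-40)) = 5*(-9*(-1/40)) = 5*(9/40) = 9/8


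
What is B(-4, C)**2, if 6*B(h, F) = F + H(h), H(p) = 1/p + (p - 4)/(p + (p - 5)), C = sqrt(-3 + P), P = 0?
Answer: -7751/97344 + 19*I*sqrt(3)/936 ≈ -0.079625 + 0.035159*I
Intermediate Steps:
C = I*sqrt(3) (C = sqrt(-3 + 0) = sqrt(-3) = I*sqrt(3) ≈ 1.732*I)
H(p) = 1/p + (-4 + p)/(-5 + 2*p) (H(p) = 1/p + (-4 + p)/(p + (-5 + p)) = 1/p + (-4 + p)/(-5 + 2*p))
B(h, F) = F/6 + (-5 + h**2 - 2*h)/(6*h*(-5 + 2*h)) (B(h, F) = (F + (-5 + h**2 - 2*h)/(h*(-5 + 2*h)))/6 = F/6 + (-5 + h**2 - 2*h)/(6*h*(-5 + 2*h)))
B(-4, C)**2 = ((1/6)*(-5 + (-4)**2 - 2*(-4) + (I*sqrt(3))*(-4)*(-5 + 2*(-4)))/(-4*(-5 + 2*(-4))))**2 = ((1/6)*(-1/4)*(-5 + 16 + 8 + (I*sqrt(3))*(-4)*(-5 - 8))/(-5 - 8))**2 = ((1/6)*(-1/4)*(-5 + 16 + 8 + (I*sqrt(3))*(-4)*(-13))/(-13))**2 = ((1/6)*(-1/4)*(-1/13)*(-5 + 16 + 8 + 52*I*sqrt(3)))**2 = ((1/6)*(-1/4)*(-1/13)*(19 + 52*I*sqrt(3)))**2 = (19/312 + I*sqrt(3)/6)**2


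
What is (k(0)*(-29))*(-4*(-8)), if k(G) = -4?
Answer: 3712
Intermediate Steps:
(k(0)*(-29))*(-4*(-8)) = (-4*(-29))*(-4*(-8)) = 116*32 = 3712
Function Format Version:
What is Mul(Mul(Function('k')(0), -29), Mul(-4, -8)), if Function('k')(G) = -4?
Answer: 3712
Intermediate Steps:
Mul(Mul(Function('k')(0), -29), Mul(-4, -8)) = Mul(Mul(-4, -29), Mul(-4, -8)) = Mul(116, 32) = 3712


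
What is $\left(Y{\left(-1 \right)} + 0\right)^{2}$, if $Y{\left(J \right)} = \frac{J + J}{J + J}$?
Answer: $1$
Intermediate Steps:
$Y{\left(J \right)} = 1$ ($Y{\left(J \right)} = \frac{2 J}{2 J} = 2 J \frac{1}{2 J} = 1$)
$\left(Y{\left(-1 \right)} + 0\right)^{2} = \left(1 + 0\right)^{2} = 1^{2} = 1$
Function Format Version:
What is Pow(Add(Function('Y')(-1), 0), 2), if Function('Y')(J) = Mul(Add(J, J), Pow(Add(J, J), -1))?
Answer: 1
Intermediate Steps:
Function('Y')(J) = 1 (Function('Y')(J) = Mul(Mul(2, J), Pow(Mul(2, J), -1)) = Mul(Mul(2, J), Mul(Rational(1, 2), Pow(J, -1))) = 1)
Pow(Add(Function('Y')(-1), 0), 2) = Pow(Add(1, 0), 2) = Pow(1, 2) = 1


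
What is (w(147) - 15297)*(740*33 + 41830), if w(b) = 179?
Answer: -1001567500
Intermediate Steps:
(w(147) - 15297)*(740*33 + 41830) = (179 - 15297)*(740*33 + 41830) = -15118*(24420 + 41830) = -15118*66250 = -1001567500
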